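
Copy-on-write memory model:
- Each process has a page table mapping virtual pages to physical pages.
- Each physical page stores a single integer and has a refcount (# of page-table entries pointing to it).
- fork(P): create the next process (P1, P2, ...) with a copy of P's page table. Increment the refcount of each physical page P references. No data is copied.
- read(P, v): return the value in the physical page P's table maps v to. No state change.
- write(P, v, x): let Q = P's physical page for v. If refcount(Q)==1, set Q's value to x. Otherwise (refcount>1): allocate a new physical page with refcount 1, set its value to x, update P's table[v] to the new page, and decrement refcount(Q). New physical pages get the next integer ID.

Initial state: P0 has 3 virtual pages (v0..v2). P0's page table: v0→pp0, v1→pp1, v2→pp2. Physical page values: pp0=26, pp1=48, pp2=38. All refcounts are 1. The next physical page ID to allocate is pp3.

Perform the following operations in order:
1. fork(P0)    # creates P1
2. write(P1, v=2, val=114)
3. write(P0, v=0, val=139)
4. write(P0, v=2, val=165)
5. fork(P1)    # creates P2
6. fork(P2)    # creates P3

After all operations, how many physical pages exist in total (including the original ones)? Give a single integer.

Answer: 5

Derivation:
Op 1: fork(P0) -> P1. 3 ppages; refcounts: pp0:2 pp1:2 pp2:2
Op 2: write(P1, v2, 114). refcount(pp2)=2>1 -> COPY to pp3. 4 ppages; refcounts: pp0:2 pp1:2 pp2:1 pp3:1
Op 3: write(P0, v0, 139). refcount(pp0)=2>1 -> COPY to pp4. 5 ppages; refcounts: pp0:1 pp1:2 pp2:1 pp3:1 pp4:1
Op 4: write(P0, v2, 165). refcount(pp2)=1 -> write in place. 5 ppages; refcounts: pp0:1 pp1:2 pp2:1 pp3:1 pp4:1
Op 5: fork(P1) -> P2. 5 ppages; refcounts: pp0:2 pp1:3 pp2:1 pp3:2 pp4:1
Op 6: fork(P2) -> P3. 5 ppages; refcounts: pp0:3 pp1:4 pp2:1 pp3:3 pp4:1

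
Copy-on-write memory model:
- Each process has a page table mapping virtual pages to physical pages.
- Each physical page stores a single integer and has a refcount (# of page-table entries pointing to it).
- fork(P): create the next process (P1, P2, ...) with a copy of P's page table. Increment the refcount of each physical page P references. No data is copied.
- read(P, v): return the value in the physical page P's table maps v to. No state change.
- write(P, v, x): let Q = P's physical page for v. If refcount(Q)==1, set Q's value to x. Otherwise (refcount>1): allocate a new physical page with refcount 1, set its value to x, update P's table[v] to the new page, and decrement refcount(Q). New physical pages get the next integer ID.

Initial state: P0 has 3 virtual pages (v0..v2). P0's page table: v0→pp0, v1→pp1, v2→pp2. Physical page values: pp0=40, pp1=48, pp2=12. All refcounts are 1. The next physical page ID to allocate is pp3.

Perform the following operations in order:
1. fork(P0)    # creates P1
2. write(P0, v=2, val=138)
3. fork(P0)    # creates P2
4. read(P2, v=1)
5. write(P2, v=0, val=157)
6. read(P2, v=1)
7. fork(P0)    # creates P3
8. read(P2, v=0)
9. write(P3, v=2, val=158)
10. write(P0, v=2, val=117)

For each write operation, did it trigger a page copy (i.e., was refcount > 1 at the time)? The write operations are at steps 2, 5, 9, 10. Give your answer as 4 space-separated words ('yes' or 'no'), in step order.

Op 1: fork(P0) -> P1. 3 ppages; refcounts: pp0:2 pp1:2 pp2:2
Op 2: write(P0, v2, 138). refcount(pp2)=2>1 -> COPY to pp3. 4 ppages; refcounts: pp0:2 pp1:2 pp2:1 pp3:1
Op 3: fork(P0) -> P2. 4 ppages; refcounts: pp0:3 pp1:3 pp2:1 pp3:2
Op 4: read(P2, v1) -> 48. No state change.
Op 5: write(P2, v0, 157). refcount(pp0)=3>1 -> COPY to pp4. 5 ppages; refcounts: pp0:2 pp1:3 pp2:1 pp3:2 pp4:1
Op 6: read(P2, v1) -> 48. No state change.
Op 7: fork(P0) -> P3. 5 ppages; refcounts: pp0:3 pp1:4 pp2:1 pp3:3 pp4:1
Op 8: read(P2, v0) -> 157. No state change.
Op 9: write(P3, v2, 158). refcount(pp3)=3>1 -> COPY to pp5. 6 ppages; refcounts: pp0:3 pp1:4 pp2:1 pp3:2 pp4:1 pp5:1
Op 10: write(P0, v2, 117). refcount(pp3)=2>1 -> COPY to pp6. 7 ppages; refcounts: pp0:3 pp1:4 pp2:1 pp3:1 pp4:1 pp5:1 pp6:1

yes yes yes yes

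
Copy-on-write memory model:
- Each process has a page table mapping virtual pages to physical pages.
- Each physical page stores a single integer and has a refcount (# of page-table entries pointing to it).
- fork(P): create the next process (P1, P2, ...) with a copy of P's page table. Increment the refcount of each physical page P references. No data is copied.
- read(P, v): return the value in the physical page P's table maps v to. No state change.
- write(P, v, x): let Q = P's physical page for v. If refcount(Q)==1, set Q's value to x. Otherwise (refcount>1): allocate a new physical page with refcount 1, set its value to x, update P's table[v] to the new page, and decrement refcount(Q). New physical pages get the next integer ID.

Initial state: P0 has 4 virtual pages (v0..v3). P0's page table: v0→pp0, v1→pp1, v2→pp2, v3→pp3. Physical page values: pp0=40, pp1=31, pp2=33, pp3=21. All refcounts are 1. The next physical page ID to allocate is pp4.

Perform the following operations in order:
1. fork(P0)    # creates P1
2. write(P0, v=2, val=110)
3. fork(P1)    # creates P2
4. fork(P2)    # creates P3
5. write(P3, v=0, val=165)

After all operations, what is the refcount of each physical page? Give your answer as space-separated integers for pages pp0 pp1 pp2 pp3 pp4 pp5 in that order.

Answer: 3 4 3 4 1 1

Derivation:
Op 1: fork(P0) -> P1. 4 ppages; refcounts: pp0:2 pp1:2 pp2:2 pp3:2
Op 2: write(P0, v2, 110). refcount(pp2)=2>1 -> COPY to pp4. 5 ppages; refcounts: pp0:2 pp1:2 pp2:1 pp3:2 pp4:1
Op 3: fork(P1) -> P2. 5 ppages; refcounts: pp0:3 pp1:3 pp2:2 pp3:3 pp4:1
Op 4: fork(P2) -> P3. 5 ppages; refcounts: pp0:4 pp1:4 pp2:3 pp3:4 pp4:1
Op 5: write(P3, v0, 165). refcount(pp0)=4>1 -> COPY to pp5. 6 ppages; refcounts: pp0:3 pp1:4 pp2:3 pp3:4 pp4:1 pp5:1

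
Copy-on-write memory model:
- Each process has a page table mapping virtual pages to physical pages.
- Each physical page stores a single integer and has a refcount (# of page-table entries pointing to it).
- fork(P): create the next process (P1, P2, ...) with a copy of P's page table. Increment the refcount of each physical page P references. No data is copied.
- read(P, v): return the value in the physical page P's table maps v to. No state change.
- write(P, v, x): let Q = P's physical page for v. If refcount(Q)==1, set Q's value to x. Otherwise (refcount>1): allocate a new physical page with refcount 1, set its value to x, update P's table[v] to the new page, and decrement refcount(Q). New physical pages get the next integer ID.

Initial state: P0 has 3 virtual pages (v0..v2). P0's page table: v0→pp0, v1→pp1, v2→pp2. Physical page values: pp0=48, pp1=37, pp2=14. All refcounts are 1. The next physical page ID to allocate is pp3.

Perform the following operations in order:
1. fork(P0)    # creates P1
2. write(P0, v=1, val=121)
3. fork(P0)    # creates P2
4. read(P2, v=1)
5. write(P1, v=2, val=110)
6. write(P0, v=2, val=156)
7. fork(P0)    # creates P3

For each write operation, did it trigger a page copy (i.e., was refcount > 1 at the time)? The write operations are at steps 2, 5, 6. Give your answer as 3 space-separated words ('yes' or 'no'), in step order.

Op 1: fork(P0) -> P1. 3 ppages; refcounts: pp0:2 pp1:2 pp2:2
Op 2: write(P0, v1, 121). refcount(pp1)=2>1 -> COPY to pp3. 4 ppages; refcounts: pp0:2 pp1:1 pp2:2 pp3:1
Op 3: fork(P0) -> P2. 4 ppages; refcounts: pp0:3 pp1:1 pp2:3 pp3:2
Op 4: read(P2, v1) -> 121. No state change.
Op 5: write(P1, v2, 110). refcount(pp2)=3>1 -> COPY to pp4. 5 ppages; refcounts: pp0:3 pp1:1 pp2:2 pp3:2 pp4:1
Op 6: write(P0, v2, 156). refcount(pp2)=2>1 -> COPY to pp5. 6 ppages; refcounts: pp0:3 pp1:1 pp2:1 pp3:2 pp4:1 pp5:1
Op 7: fork(P0) -> P3. 6 ppages; refcounts: pp0:4 pp1:1 pp2:1 pp3:3 pp4:1 pp5:2

yes yes yes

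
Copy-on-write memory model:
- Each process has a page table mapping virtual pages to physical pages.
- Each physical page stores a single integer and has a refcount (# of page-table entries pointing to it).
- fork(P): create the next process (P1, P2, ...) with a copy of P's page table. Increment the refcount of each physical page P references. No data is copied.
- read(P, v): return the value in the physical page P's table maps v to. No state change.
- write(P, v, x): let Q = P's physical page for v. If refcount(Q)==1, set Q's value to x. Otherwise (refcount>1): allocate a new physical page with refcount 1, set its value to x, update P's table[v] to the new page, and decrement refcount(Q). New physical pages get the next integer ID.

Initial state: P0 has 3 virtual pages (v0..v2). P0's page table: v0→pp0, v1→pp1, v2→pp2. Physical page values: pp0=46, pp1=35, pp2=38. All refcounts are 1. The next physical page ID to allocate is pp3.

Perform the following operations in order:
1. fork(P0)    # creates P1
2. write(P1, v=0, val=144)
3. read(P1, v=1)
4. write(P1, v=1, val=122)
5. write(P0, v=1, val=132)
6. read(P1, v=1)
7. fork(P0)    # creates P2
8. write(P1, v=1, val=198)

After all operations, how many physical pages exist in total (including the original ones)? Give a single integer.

Op 1: fork(P0) -> P1. 3 ppages; refcounts: pp0:2 pp1:2 pp2:2
Op 2: write(P1, v0, 144). refcount(pp0)=2>1 -> COPY to pp3. 4 ppages; refcounts: pp0:1 pp1:2 pp2:2 pp3:1
Op 3: read(P1, v1) -> 35. No state change.
Op 4: write(P1, v1, 122). refcount(pp1)=2>1 -> COPY to pp4. 5 ppages; refcounts: pp0:1 pp1:1 pp2:2 pp3:1 pp4:1
Op 5: write(P0, v1, 132). refcount(pp1)=1 -> write in place. 5 ppages; refcounts: pp0:1 pp1:1 pp2:2 pp3:1 pp4:1
Op 6: read(P1, v1) -> 122. No state change.
Op 7: fork(P0) -> P2. 5 ppages; refcounts: pp0:2 pp1:2 pp2:3 pp3:1 pp4:1
Op 8: write(P1, v1, 198). refcount(pp4)=1 -> write in place. 5 ppages; refcounts: pp0:2 pp1:2 pp2:3 pp3:1 pp4:1

Answer: 5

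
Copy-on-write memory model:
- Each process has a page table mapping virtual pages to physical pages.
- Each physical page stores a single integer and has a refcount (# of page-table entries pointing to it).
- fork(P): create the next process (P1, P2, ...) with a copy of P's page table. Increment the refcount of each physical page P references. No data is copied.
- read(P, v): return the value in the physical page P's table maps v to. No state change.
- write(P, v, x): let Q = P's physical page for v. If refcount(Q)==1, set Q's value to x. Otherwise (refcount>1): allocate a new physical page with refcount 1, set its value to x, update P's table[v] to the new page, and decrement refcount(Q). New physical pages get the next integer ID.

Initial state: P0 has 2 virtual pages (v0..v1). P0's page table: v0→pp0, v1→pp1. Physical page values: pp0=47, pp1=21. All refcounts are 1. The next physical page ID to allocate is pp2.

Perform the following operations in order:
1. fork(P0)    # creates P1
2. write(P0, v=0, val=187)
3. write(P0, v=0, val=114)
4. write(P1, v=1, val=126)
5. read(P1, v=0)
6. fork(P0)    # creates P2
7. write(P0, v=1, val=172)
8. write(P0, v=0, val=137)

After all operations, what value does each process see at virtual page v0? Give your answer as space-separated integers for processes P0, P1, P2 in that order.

Op 1: fork(P0) -> P1. 2 ppages; refcounts: pp0:2 pp1:2
Op 2: write(P0, v0, 187). refcount(pp0)=2>1 -> COPY to pp2. 3 ppages; refcounts: pp0:1 pp1:2 pp2:1
Op 3: write(P0, v0, 114). refcount(pp2)=1 -> write in place. 3 ppages; refcounts: pp0:1 pp1:2 pp2:1
Op 4: write(P1, v1, 126). refcount(pp1)=2>1 -> COPY to pp3. 4 ppages; refcounts: pp0:1 pp1:1 pp2:1 pp3:1
Op 5: read(P1, v0) -> 47. No state change.
Op 6: fork(P0) -> P2. 4 ppages; refcounts: pp0:1 pp1:2 pp2:2 pp3:1
Op 7: write(P0, v1, 172). refcount(pp1)=2>1 -> COPY to pp4. 5 ppages; refcounts: pp0:1 pp1:1 pp2:2 pp3:1 pp4:1
Op 8: write(P0, v0, 137). refcount(pp2)=2>1 -> COPY to pp5. 6 ppages; refcounts: pp0:1 pp1:1 pp2:1 pp3:1 pp4:1 pp5:1
P0: v0 -> pp5 = 137
P1: v0 -> pp0 = 47
P2: v0 -> pp2 = 114

Answer: 137 47 114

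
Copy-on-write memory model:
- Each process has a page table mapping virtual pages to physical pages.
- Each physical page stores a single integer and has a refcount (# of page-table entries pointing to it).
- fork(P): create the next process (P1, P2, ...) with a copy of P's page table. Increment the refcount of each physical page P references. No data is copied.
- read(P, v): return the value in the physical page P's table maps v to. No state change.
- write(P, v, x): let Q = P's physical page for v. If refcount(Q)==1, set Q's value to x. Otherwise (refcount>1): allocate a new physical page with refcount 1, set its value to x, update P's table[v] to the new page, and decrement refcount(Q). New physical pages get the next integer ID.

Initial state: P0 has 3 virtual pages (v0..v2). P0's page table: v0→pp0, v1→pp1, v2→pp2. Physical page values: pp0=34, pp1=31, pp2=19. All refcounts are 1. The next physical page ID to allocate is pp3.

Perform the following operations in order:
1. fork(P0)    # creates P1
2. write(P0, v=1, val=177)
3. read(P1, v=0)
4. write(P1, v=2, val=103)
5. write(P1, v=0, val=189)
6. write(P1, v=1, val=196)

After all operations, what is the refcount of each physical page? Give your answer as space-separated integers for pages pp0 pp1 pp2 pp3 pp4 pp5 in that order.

Op 1: fork(P0) -> P1. 3 ppages; refcounts: pp0:2 pp1:2 pp2:2
Op 2: write(P0, v1, 177). refcount(pp1)=2>1 -> COPY to pp3. 4 ppages; refcounts: pp0:2 pp1:1 pp2:2 pp3:1
Op 3: read(P1, v0) -> 34. No state change.
Op 4: write(P1, v2, 103). refcount(pp2)=2>1 -> COPY to pp4. 5 ppages; refcounts: pp0:2 pp1:1 pp2:1 pp3:1 pp4:1
Op 5: write(P1, v0, 189). refcount(pp0)=2>1 -> COPY to pp5. 6 ppages; refcounts: pp0:1 pp1:1 pp2:1 pp3:1 pp4:1 pp5:1
Op 6: write(P1, v1, 196). refcount(pp1)=1 -> write in place. 6 ppages; refcounts: pp0:1 pp1:1 pp2:1 pp3:1 pp4:1 pp5:1

Answer: 1 1 1 1 1 1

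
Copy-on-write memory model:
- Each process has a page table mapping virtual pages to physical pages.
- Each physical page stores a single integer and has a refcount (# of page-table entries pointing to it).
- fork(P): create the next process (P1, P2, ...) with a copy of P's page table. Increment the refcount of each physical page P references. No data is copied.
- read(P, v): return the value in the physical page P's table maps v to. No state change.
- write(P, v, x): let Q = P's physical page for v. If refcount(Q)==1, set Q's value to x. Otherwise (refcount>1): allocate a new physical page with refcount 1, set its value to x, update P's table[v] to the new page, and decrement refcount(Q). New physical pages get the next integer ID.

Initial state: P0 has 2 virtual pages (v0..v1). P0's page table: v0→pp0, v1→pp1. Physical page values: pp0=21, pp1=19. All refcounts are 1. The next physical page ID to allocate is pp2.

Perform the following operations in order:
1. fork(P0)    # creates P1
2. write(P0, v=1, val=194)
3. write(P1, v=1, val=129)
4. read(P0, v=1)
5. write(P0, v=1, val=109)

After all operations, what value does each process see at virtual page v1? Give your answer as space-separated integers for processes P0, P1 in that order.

Op 1: fork(P0) -> P1. 2 ppages; refcounts: pp0:2 pp1:2
Op 2: write(P0, v1, 194). refcount(pp1)=2>1 -> COPY to pp2. 3 ppages; refcounts: pp0:2 pp1:1 pp2:1
Op 3: write(P1, v1, 129). refcount(pp1)=1 -> write in place. 3 ppages; refcounts: pp0:2 pp1:1 pp2:1
Op 4: read(P0, v1) -> 194. No state change.
Op 5: write(P0, v1, 109). refcount(pp2)=1 -> write in place. 3 ppages; refcounts: pp0:2 pp1:1 pp2:1
P0: v1 -> pp2 = 109
P1: v1 -> pp1 = 129

Answer: 109 129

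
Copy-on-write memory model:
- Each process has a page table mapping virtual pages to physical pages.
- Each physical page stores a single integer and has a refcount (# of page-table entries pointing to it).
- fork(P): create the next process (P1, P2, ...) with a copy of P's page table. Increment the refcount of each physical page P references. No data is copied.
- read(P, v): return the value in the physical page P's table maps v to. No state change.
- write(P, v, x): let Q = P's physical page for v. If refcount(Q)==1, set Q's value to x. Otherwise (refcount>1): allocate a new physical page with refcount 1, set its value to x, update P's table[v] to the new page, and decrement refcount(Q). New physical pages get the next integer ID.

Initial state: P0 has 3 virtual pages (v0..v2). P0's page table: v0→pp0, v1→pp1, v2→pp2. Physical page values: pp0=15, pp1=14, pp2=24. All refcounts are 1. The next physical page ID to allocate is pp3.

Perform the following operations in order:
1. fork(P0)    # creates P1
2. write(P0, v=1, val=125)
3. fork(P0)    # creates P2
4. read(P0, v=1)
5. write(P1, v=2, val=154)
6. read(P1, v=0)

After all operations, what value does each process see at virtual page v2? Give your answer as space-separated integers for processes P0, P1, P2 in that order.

Answer: 24 154 24

Derivation:
Op 1: fork(P0) -> P1. 3 ppages; refcounts: pp0:2 pp1:2 pp2:2
Op 2: write(P0, v1, 125). refcount(pp1)=2>1 -> COPY to pp3. 4 ppages; refcounts: pp0:2 pp1:1 pp2:2 pp3:1
Op 3: fork(P0) -> P2. 4 ppages; refcounts: pp0:3 pp1:1 pp2:3 pp3:2
Op 4: read(P0, v1) -> 125. No state change.
Op 5: write(P1, v2, 154). refcount(pp2)=3>1 -> COPY to pp4. 5 ppages; refcounts: pp0:3 pp1:1 pp2:2 pp3:2 pp4:1
Op 6: read(P1, v0) -> 15. No state change.
P0: v2 -> pp2 = 24
P1: v2 -> pp4 = 154
P2: v2 -> pp2 = 24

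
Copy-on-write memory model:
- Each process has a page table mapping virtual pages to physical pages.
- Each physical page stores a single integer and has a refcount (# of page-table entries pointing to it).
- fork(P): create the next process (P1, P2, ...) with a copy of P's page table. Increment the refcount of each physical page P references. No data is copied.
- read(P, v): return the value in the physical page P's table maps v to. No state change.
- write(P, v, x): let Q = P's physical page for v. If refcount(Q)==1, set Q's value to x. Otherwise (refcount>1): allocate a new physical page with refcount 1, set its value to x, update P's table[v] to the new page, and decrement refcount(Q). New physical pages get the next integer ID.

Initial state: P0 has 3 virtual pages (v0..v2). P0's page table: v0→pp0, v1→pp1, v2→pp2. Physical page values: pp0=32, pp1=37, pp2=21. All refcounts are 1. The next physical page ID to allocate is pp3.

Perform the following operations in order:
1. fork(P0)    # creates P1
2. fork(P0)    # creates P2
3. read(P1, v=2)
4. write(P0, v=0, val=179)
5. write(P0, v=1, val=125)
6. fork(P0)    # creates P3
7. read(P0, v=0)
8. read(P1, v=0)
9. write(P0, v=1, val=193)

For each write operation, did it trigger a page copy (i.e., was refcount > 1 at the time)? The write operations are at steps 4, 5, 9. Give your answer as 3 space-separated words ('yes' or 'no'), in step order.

Op 1: fork(P0) -> P1. 3 ppages; refcounts: pp0:2 pp1:2 pp2:2
Op 2: fork(P0) -> P2. 3 ppages; refcounts: pp0:3 pp1:3 pp2:3
Op 3: read(P1, v2) -> 21. No state change.
Op 4: write(P0, v0, 179). refcount(pp0)=3>1 -> COPY to pp3. 4 ppages; refcounts: pp0:2 pp1:3 pp2:3 pp3:1
Op 5: write(P0, v1, 125). refcount(pp1)=3>1 -> COPY to pp4. 5 ppages; refcounts: pp0:2 pp1:2 pp2:3 pp3:1 pp4:1
Op 6: fork(P0) -> P3. 5 ppages; refcounts: pp0:2 pp1:2 pp2:4 pp3:2 pp4:2
Op 7: read(P0, v0) -> 179. No state change.
Op 8: read(P1, v0) -> 32. No state change.
Op 9: write(P0, v1, 193). refcount(pp4)=2>1 -> COPY to pp5. 6 ppages; refcounts: pp0:2 pp1:2 pp2:4 pp3:2 pp4:1 pp5:1

yes yes yes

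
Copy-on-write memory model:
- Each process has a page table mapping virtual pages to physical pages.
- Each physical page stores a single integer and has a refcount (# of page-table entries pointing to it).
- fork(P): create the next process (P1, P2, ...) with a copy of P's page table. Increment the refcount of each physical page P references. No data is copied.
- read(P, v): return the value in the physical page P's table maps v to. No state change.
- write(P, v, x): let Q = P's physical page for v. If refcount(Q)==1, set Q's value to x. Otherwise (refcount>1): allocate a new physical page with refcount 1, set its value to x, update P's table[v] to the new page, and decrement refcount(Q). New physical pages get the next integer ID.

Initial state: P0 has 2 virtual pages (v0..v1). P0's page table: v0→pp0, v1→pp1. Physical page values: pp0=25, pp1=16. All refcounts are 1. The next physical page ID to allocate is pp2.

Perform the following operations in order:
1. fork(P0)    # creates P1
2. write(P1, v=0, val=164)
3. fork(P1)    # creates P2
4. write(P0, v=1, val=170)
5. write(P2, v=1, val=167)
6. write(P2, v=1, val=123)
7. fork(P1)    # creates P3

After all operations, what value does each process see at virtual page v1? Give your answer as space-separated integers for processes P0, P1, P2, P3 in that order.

Op 1: fork(P0) -> P1. 2 ppages; refcounts: pp0:2 pp1:2
Op 2: write(P1, v0, 164). refcount(pp0)=2>1 -> COPY to pp2. 3 ppages; refcounts: pp0:1 pp1:2 pp2:1
Op 3: fork(P1) -> P2. 3 ppages; refcounts: pp0:1 pp1:3 pp2:2
Op 4: write(P0, v1, 170). refcount(pp1)=3>1 -> COPY to pp3. 4 ppages; refcounts: pp0:1 pp1:2 pp2:2 pp3:1
Op 5: write(P2, v1, 167). refcount(pp1)=2>1 -> COPY to pp4. 5 ppages; refcounts: pp0:1 pp1:1 pp2:2 pp3:1 pp4:1
Op 6: write(P2, v1, 123). refcount(pp4)=1 -> write in place. 5 ppages; refcounts: pp0:1 pp1:1 pp2:2 pp3:1 pp4:1
Op 7: fork(P1) -> P3. 5 ppages; refcounts: pp0:1 pp1:2 pp2:3 pp3:1 pp4:1
P0: v1 -> pp3 = 170
P1: v1 -> pp1 = 16
P2: v1 -> pp4 = 123
P3: v1 -> pp1 = 16

Answer: 170 16 123 16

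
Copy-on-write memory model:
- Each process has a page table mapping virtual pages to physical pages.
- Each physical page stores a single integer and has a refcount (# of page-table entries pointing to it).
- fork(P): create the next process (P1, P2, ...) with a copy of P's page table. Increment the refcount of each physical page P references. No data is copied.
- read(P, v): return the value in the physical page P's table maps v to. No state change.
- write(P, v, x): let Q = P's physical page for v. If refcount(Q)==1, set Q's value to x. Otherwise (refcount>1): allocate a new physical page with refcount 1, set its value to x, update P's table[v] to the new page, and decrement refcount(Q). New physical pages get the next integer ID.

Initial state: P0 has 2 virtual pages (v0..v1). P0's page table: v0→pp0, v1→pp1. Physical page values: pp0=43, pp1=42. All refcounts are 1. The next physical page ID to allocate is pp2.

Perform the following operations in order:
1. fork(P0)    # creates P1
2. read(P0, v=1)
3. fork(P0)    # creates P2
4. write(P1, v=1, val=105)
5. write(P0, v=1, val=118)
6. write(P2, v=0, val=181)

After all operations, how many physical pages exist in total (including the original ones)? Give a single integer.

Answer: 5

Derivation:
Op 1: fork(P0) -> P1. 2 ppages; refcounts: pp0:2 pp1:2
Op 2: read(P0, v1) -> 42. No state change.
Op 3: fork(P0) -> P2. 2 ppages; refcounts: pp0:3 pp1:3
Op 4: write(P1, v1, 105). refcount(pp1)=3>1 -> COPY to pp2. 3 ppages; refcounts: pp0:3 pp1:2 pp2:1
Op 5: write(P0, v1, 118). refcount(pp1)=2>1 -> COPY to pp3. 4 ppages; refcounts: pp0:3 pp1:1 pp2:1 pp3:1
Op 6: write(P2, v0, 181). refcount(pp0)=3>1 -> COPY to pp4. 5 ppages; refcounts: pp0:2 pp1:1 pp2:1 pp3:1 pp4:1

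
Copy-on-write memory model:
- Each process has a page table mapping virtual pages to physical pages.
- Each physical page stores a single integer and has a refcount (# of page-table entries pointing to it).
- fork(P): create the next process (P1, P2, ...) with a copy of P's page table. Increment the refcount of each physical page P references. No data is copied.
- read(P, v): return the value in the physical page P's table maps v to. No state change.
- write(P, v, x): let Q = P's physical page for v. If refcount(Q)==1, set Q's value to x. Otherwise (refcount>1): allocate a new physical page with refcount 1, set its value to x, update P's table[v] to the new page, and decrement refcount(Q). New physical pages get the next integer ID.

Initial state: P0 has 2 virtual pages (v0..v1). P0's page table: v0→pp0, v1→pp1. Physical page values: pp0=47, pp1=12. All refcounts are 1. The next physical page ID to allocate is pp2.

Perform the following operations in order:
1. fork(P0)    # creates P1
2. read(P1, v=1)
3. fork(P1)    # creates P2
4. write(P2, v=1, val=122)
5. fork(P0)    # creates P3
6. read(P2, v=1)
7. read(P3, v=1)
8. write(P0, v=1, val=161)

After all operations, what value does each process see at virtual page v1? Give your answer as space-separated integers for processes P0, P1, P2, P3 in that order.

Answer: 161 12 122 12

Derivation:
Op 1: fork(P0) -> P1. 2 ppages; refcounts: pp0:2 pp1:2
Op 2: read(P1, v1) -> 12. No state change.
Op 3: fork(P1) -> P2. 2 ppages; refcounts: pp0:3 pp1:3
Op 4: write(P2, v1, 122). refcount(pp1)=3>1 -> COPY to pp2. 3 ppages; refcounts: pp0:3 pp1:2 pp2:1
Op 5: fork(P0) -> P3. 3 ppages; refcounts: pp0:4 pp1:3 pp2:1
Op 6: read(P2, v1) -> 122. No state change.
Op 7: read(P3, v1) -> 12. No state change.
Op 8: write(P0, v1, 161). refcount(pp1)=3>1 -> COPY to pp3. 4 ppages; refcounts: pp0:4 pp1:2 pp2:1 pp3:1
P0: v1 -> pp3 = 161
P1: v1 -> pp1 = 12
P2: v1 -> pp2 = 122
P3: v1 -> pp1 = 12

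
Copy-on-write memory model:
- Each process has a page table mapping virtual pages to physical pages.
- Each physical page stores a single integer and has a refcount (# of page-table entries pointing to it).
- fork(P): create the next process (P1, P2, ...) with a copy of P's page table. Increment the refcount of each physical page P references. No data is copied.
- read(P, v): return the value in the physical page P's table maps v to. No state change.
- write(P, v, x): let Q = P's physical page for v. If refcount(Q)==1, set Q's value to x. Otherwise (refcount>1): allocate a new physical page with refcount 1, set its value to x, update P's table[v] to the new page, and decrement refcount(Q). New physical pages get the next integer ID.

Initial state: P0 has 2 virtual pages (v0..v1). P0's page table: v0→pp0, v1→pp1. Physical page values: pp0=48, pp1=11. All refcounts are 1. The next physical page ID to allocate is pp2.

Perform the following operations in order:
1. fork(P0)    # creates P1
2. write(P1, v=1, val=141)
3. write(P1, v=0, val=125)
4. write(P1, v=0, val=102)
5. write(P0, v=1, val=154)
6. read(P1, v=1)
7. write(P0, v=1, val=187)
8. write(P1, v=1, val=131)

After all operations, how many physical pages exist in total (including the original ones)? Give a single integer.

Answer: 4

Derivation:
Op 1: fork(P0) -> P1. 2 ppages; refcounts: pp0:2 pp1:2
Op 2: write(P1, v1, 141). refcount(pp1)=2>1 -> COPY to pp2. 3 ppages; refcounts: pp0:2 pp1:1 pp2:1
Op 3: write(P1, v0, 125). refcount(pp0)=2>1 -> COPY to pp3. 4 ppages; refcounts: pp0:1 pp1:1 pp2:1 pp3:1
Op 4: write(P1, v0, 102). refcount(pp3)=1 -> write in place. 4 ppages; refcounts: pp0:1 pp1:1 pp2:1 pp3:1
Op 5: write(P0, v1, 154). refcount(pp1)=1 -> write in place. 4 ppages; refcounts: pp0:1 pp1:1 pp2:1 pp3:1
Op 6: read(P1, v1) -> 141. No state change.
Op 7: write(P0, v1, 187). refcount(pp1)=1 -> write in place. 4 ppages; refcounts: pp0:1 pp1:1 pp2:1 pp3:1
Op 8: write(P1, v1, 131). refcount(pp2)=1 -> write in place. 4 ppages; refcounts: pp0:1 pp1:1 pp2:1 pp3:1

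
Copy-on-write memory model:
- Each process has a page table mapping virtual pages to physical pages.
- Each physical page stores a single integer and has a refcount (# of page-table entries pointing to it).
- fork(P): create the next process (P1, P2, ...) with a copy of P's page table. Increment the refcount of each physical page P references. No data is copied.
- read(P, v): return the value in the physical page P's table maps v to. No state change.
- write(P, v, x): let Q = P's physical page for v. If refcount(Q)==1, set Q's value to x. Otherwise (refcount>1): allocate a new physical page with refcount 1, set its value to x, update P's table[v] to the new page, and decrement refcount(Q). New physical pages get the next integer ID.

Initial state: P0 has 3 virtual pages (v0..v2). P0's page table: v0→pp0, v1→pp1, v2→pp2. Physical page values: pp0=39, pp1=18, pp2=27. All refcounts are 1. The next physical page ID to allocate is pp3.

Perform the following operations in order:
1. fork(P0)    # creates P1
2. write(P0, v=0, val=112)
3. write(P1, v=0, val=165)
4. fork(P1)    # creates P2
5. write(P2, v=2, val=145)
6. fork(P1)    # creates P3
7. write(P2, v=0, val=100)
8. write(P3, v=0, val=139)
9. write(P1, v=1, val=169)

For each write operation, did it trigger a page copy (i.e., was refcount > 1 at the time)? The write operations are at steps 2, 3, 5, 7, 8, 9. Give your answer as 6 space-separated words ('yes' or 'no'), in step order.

Op 1: fork(P0) -> P1. 3 ppages; refcounts: pp0:2 pp1:2 pp2:2
Op 2: write(P0, v0, 112). refcount(pp0)=2>1 -> COPY to pp3. 4 ppages; refcounts: pp0:1 pp1:2 pp2:2 pp3:1
Op 3: write(P1, v0, 165). refcount(pp0)=1 -> write in place. 4 ppages; refcounts: pp0:1 pp1:2 pp2:2 pp3:1
Op 4: fork(P1) -> P2. 4 ppages; refcounts: pp0:2 pp1:3 pp2:3 pp3:1
Op 5: write(P2, v2, 145). refcount(pp2)=3>1 -> COPY to pp4. 5 ppages; refcounts: pp0:2 pp1:3 pp2:2 pp3:1 pp4:1
Op 6: fork(P1) -> P3. 5 ppages; refcounts: pp0:3 pp1:4 pp2:3 pp3:1 pp4:1
Op 7: write(P2, v0, 100). refcount(pp0)=3>1 -> COPY to pp5. 6 ppages; refcounts: pp0:2 pp1:4 pp2:3 pp3:1 pp4:1 pp5:1
Op 8: write(P3, v0, 139). refcount(pp0)=2>1 -> COPY to pp6. 7 ppages; refcounts: pp0:1 pp1:4 pp2:3 pp3:1 pp4:1 pp5:1 pp6:1
Op 9: write(P1, v1, 169). refcount(pp1)=4>1 -> COPY to pp7. 8 ppages; refcounts: pp0:1 pp1:3 pp2:3 pp3:1 pp4:1 pp5:1 pp6:1 pp7:1

yes no yes yes yes yes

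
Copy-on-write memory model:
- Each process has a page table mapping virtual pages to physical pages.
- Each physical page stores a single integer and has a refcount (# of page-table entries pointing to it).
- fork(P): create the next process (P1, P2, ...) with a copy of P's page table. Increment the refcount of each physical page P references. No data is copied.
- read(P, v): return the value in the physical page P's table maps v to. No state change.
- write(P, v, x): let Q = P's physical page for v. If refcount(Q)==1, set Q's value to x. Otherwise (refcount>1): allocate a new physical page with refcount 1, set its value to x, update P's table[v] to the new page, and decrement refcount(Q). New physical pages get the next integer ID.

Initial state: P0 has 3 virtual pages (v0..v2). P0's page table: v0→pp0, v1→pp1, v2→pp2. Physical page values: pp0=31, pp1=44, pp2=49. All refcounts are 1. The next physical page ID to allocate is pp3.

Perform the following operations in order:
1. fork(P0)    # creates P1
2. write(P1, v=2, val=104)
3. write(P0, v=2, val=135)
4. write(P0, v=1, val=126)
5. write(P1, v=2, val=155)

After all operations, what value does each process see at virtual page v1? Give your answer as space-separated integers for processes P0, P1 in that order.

Answer: 126 44

Derivation:
Op 1: fork(P0) -> P1. 3 ppages; refcounts: pp0:2 pp1:2 pp2:2
Op 2: write(P1, v2, 104). refcount(pp2)=2>1 -> COPY to pp3. 4 ppages; refcounts: pp0:2 pp1:2 pp2:1 pp3:1
Op 3: write(P0, v2, 135). refcount(pp2)=1 -> write in place. 4 ppages; refcounts: pp0:2 pp1:2 pp2:1 pp3:1
Op 4: write(P0, v1, 126). refcount(pp1)=2>1 -> COPY to pp4. 5 ppages; refcounts: pp0:2 pp1:1 pp2:1 pp3:1 pp4:1
Op 5: write(P1, v2, 155). refcount(pp3)=1 -> write in place. 5 ppages; refcounts: pp0:2 pp1:1 pp2:1 pp3:1 pp4:1
P0: v1 -> pp4 = 126
P1: v1 -> pp1 = 44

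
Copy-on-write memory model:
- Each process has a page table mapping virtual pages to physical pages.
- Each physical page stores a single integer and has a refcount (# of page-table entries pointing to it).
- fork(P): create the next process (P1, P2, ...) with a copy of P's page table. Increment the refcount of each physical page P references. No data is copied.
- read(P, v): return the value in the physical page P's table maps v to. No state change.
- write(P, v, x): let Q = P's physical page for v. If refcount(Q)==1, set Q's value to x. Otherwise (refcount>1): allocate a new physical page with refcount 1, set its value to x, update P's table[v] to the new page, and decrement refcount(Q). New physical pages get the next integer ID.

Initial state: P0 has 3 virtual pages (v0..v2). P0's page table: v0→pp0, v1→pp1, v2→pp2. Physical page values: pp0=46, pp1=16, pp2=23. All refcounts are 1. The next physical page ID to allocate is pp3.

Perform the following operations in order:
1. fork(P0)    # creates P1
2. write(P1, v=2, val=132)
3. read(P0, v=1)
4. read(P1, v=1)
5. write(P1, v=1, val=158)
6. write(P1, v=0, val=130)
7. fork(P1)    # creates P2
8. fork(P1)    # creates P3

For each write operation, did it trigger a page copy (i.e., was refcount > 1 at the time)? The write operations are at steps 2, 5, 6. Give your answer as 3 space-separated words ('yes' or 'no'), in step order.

Op 1: fork(P0) -> P1. 3 ppages; refcounts: pp0:2 pp1:2 pp2:2
Op 2: write(P1, v2, 132). refcount(pp2)=2>1 -> COPY to pp3. 4 ppages; refcounts: pp0:2 pp1:2 pp2:1 pp3:1
Op 3: read(P0, v1) -> 16. No state change.
Op 4: read(P1, v1) -> 16. No state change.
Op 5: write(P1, v1, 158). refcount(pp1)=2>1 -> COPY to pp4. 5 ppages; refcounts: pp0:2 pp1:1 pp2:1 pp3:1 pp4:1
Op 6: write(P1, v0, 130). refcount(pp0)=2>1 -> COPY to pp5. 6 ppages; refcounts: pp0:1 pp1:1 pp2:1 pp3:1 pp4:1 pp5:1
Op 7: fork(P1) -> P2. 6 ppages; refcounts: pp0:1 pp1:1 pp2:1 pp3:2 pp4:2 pp5:2
Op 8: fork(P1) -> P3. 6 ppages; refcounts: pp0:1 pp1:1 pp2:1 pp3:3 pp4:3 pp5:3

yes yes yes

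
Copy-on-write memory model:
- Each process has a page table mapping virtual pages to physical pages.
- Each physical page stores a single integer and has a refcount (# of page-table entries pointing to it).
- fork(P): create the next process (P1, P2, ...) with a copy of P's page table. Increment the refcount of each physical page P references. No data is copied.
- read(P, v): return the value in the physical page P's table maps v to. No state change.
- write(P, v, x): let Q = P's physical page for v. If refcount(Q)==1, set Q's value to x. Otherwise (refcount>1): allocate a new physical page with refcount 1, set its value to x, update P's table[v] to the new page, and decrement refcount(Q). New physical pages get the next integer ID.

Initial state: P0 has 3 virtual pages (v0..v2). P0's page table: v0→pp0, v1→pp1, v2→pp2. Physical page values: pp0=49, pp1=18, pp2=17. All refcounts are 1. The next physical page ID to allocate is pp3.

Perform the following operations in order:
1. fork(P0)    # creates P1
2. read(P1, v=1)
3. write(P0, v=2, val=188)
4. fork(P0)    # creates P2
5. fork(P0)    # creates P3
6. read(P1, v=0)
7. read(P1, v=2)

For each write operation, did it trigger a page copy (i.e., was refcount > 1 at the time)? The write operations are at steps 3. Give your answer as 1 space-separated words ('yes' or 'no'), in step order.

Op 1: fork(P0) -> P1. 3 ppages; refcounts: pp0:2 pp1:2 pp2:2
Op 2: read(P1, v1) -> 18. No state change.
Op 3: write(P0, v2, 188). refcount(pp2)=2>1 -> COPY to pp3. 4 ppages; refcounts: pp0:2 pp1:2 pp2:1 pp3:1
Op 4: fork(P0) -> P2. 4 ppages; refcounts: pp0:3 pp1:3 pp2:1 pp3:2
Op 5: fork(P0) -> P3. 4 ppages; refcounts: pp0:4 pp1:4 pp2:1 pp3:3
Op 6: read(P1, v0) -> 49. No state change.
Op 7: read(P1, v2) -> 17. No state change.

yes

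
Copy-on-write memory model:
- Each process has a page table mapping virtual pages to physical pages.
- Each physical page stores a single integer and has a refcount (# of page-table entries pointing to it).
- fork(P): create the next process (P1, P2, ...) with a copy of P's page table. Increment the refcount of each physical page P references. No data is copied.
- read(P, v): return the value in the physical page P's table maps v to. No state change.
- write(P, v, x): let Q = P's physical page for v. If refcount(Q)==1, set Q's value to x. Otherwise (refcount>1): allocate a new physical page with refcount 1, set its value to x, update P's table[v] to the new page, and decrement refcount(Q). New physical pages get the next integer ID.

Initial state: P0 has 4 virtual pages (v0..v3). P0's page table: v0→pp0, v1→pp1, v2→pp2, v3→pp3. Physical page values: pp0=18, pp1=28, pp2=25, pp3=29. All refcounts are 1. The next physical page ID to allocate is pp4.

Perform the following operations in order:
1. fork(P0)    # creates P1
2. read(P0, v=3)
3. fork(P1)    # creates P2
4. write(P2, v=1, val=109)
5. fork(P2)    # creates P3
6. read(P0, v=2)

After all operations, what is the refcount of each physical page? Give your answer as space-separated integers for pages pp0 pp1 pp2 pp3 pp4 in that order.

Op 1: fork(P0) -> P1. 4 ppages; refcounts: pp0:2 pp1:2 pp2:2 pp3:2
Op 2: read(P0, v3) -> 29. No state change.
Op 3: fork(P1) -> P2. 4 ppages; refcounts: pp0:3 pp1:3 pp2:3 pp3:3
Op 4: write(P2, v1, 109). refcount(pp1)=3>1 -> COPY to pp4. 5 ppages; refcounts: pp0:3 pp1:2 pp2:3 pp3:3 pp4:1
Op 5: fork(P2) -> P3. 5 ppages; refcounts: pp0:4 pp1:2 pp2:4 pp3:4 pp4:2
Op 6: read(P0, v2) -> 25. No state change.

Answer: 4 2 4 4 2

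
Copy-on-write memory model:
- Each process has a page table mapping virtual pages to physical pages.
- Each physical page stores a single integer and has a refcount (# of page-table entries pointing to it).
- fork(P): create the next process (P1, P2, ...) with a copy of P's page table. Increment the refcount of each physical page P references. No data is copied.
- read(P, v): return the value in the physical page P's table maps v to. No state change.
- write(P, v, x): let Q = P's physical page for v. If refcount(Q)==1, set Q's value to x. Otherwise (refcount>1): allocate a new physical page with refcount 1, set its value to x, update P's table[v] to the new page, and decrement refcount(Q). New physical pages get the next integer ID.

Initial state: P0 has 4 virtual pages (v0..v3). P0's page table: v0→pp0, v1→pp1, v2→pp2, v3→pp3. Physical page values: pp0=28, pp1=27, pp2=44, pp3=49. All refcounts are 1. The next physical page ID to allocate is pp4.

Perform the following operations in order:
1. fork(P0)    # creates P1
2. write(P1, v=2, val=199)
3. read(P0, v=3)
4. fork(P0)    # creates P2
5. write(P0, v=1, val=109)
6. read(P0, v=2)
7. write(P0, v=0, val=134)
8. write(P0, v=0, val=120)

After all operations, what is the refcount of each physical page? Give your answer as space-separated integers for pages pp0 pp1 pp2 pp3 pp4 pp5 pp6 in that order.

Op 1: fork(P0) -> P1. 4 ppages; refcounts: pp0:2 pp1:2 pp2:2 pp3:2
Op 2: write(P1, v2, 199). refcount(pp2)=2>1 -> COPY to pp4. 5 ppages; refcounts: pp0:2 pp1:2 pp2:1 pp3:2 pp4:1
Op 3: read(P0, v3) -> 49. No state change.
Op 4: fork(P0) -> P2. 5 ppages; refcounts: pp0:3 pp1:3 pp2:2 pp3:3 pp4:1
Op 5: write(P0, v1, 109). refcount(pp1)=3>1 -> COPY to pp5. 6 ppages; refcounts: pp0:3 pp1:2 pp2:2 pp3:3 pp4:1 pp5:1
Op 6: read(P0, v2) -> 44. No state change.
Op 7: write(P0, v0, 134). refcount(pp0)=3>1 -> COPY to pp6. 7 ppages; refcounts: pp0:2 pp1:2 pp2:2 pp3:3 pp4:1 pp5:1 pp6:1
Op 8: write(P0, v0, 120). refcount(pp6)=1 -> write in place. 7 ppages; refcounts: pp0:2 pp1:2 pp2:2 pp3:3 pp4:1 pp5:1 pp6:1

Answer: 2 2 2 3 1 1 1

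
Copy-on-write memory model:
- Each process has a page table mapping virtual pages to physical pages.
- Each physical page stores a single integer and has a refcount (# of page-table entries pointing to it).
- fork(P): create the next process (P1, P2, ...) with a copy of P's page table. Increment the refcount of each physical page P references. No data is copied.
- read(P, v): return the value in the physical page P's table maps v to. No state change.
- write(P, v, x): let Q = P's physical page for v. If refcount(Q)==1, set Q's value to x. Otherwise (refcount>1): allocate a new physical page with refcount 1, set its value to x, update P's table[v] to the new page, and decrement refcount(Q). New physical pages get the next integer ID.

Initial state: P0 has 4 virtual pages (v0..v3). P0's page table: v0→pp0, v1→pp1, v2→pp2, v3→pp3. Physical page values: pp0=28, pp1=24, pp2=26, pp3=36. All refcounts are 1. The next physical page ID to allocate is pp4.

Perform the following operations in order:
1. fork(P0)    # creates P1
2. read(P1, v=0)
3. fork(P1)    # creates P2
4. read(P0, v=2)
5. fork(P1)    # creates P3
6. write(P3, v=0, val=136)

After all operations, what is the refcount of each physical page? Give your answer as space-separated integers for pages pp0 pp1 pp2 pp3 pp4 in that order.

Op 1: fork(P0) -> P1. 4 ppages; refcounts: pp0:2 pp1:2 pp2:2 pp3:2
Op 2: read(P1, v0) -> 28. No state change.
Op 3: fork(P1) -> P2. 4 ppages; refcounts: pp0:3 pp1:3 pp2:3 pp3:3
Op 4: read(P0, v2) -> 26. No state change.
Op 5: fork(P1) -> P3. 4 ppages; refcounts: pp0:4 pp1:4 pp2:4 pp3:4
Op 6: write(P3, v0, 136). refcount(pp0)=4>1 -> COPY to pp4. 5 ppages; refcounts: pp0:3 pp1:4 pp2:4 pp3:4 pp4:1

Answer: 3 4 4 4 1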